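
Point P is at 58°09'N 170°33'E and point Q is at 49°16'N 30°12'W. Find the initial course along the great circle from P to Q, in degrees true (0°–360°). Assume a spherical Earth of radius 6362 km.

N = sin Δλ·cos φ₂ = +0.2312;  D = cos φ₁ sin φ₂ − sin φ₁ cos φ₂ cos Δλ = +0.9182
initial course = atan2(N, D) = 14.13°

14.1°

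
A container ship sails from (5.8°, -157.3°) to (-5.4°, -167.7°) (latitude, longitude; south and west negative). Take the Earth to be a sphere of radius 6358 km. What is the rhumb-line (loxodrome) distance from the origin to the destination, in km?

1695 km

Δψ = ln[tan(π/4+φ₂/2)/tan(π/4+φ₁/2)] = -0.1958;  Δφ = -0.1955 rad,  Δλ = -0.1815 rad
q = Δφ/Δψ = 0.9984
d = R·√(Δφ² + q²Δλ²) = 6358·0.26656 = 1695 km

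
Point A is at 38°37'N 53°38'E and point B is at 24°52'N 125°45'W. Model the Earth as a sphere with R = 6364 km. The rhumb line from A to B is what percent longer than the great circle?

30.9%

Great circle: σ = 2.0336 rad → d_gc = Rσ = 12941.5 km
Rhumb: Δφ = -0.2400, Δλ = -3.1308, Δψ = -0.2834, q = Δφ/Δψ = 0.8468 → d_rh = R√(Δφ²+q²Δλ²) = 16941.4 km
Excess = (16941.4 − 12941.5) / 12941.5 = 3999.9 / 12941.5 = 30.91% ≈ 30.9%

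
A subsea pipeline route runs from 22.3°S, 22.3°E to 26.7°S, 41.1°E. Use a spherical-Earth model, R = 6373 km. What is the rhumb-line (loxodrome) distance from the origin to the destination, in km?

1964 km

Rhumb course C = atan2(Δλ, Δψ) with Δψ = ln[tan(π/4+φ₂/2)/tan(π/4+φ₁/2)] = -0.0844, Δλ = +0.3281 → C = 104.43°
d = R·|Δφ| / |cos C| = 6373·0.07679 / 0.24917 = 1964 km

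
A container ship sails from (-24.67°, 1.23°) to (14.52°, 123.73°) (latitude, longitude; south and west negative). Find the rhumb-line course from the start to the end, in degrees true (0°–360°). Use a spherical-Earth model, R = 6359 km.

71.9°

Meridional parts: M(φ₁)=-0.4445, M(φ₂)=+0.2562 → ΔM = +0.7007;  Δλ = +2.1380 rad
tan C = Δλ / ΔM = +3.0512 → C = 71.85°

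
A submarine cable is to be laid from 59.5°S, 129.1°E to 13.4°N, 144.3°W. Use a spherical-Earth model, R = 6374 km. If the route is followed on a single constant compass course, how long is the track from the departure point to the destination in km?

Rhumb course C = atan2(Δλ, Δψ) with Δψ = ln[tan(π/4+φ₂/2)/tan(π/4+φ₁/2)] = +1.5357, Δλ = +1.5115 → C = 44.54°
d = R·|Δφ| / |cos C| = 6374·1.27235 / 0.71270 = 11379 km

11379 km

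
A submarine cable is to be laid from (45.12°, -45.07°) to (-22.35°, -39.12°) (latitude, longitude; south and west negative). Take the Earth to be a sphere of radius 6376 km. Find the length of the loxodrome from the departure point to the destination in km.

Rhumb course C = atan2(Δλ, Δψ) with Δψ = ln[tan(π/4+φ₂/2)/tan(π/4+φ₁/2)] = -1.2847, Δλ = +0.1038 → C = 175.38°
d = R·|Δφ| / |cos C| = 6376·1.17757 / 0.99675 = 7533 km

7533 km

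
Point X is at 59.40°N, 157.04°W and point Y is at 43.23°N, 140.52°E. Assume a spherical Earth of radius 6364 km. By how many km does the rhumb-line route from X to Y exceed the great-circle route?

Great circle: cos σ = sin φ₁ sin φ₂ + cos φ₁ cos φ₂ cos Δλ,  σ = 0.7057 rad → d_gc = 4491.1 km
Rhumb line: Δψ = -0.4579, q = Δφ/Δψ = 0.6164, d_rh = R√(Δφ²+q²Δλ²) = 4636.8 km
Excess = 4636.8 − 4491.1 = 145.7 ≈ 146 km

146 km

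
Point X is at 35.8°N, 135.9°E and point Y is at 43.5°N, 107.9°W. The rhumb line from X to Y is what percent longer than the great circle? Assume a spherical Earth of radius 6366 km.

9.6%

Great circle: σ = 1.4274 rad → d_gc = Rσ = 9086.8 km
Rhumb: Δφ = +0.1344, Δλ = +2.0281, Δψ = +0.1749, q = Δφ/Δψ = 0.7686 → d_rh = R√(Δφ²+q²Δλ²) = 9959.7 km
Excess = (9959.7 − 9086.8) / 9086.8 = 872.9 / 9086.8 = 9.61% ≈ 9.6%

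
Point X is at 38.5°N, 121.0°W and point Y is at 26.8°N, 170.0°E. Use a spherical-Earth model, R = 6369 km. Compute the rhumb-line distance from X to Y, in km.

6568 km

Rhumb course C = atan2(Δλ, Δψ) with Δψ = ln[tan(π/4+φ₂/2)/tan(π/4+φ₁/2)] = -0.2433, Δλ = -1.2043 → C = 258.58°
d = R·|Δφ| / |cos C| = 6369·0.20420 / 0.19803 = 6568 km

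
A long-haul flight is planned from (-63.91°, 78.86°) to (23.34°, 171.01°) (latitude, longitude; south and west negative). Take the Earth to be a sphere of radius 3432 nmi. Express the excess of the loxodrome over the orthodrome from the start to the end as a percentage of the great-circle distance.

Great circle: σ = 1.9508 rad → d_gc = Rσ = 6695.3 nmi
Rhumb: Δφ = +1.5228, Δλ = +1.6083, Δψ = +1.8814, q = Δφ/Δψ = 0.8094 → d_rh = R√(Δφ²+q²Δλ²) = 6875.5 nmi
Excess = (6875.5 − 6695.3) / 6695.3 = 180.2 / 6695.3 = 2.69% ≈ 2.7%

2.7%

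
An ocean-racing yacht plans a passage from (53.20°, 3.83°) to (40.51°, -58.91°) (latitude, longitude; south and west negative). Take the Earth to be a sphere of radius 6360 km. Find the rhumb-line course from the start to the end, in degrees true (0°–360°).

Δψ = ln[tan(π/4+φ₂/2)/tan(π/4+φ₁/2)] = -0.3261
Δλ = -1.0950 rad (taken the short way round)
course = atan2(Δλ, Δψ) = 253.42°

253.4°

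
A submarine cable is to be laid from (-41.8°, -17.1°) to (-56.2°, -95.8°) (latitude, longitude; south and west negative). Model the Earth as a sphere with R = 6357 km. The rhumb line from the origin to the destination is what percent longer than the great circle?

5.0%

Great circle: σ = 0.8826 rad → d_gc = Rσ = 5610.7 km
Rhumb: Δφ = -0.2513, Δλ = -1.3736, Δψ = -0.3868, q = Δφ/Δψ = 0.6497 → d_rh = R√(Δφ²+q²Δλ²) = 5893.8 km
Excess = (5893.8 − 5610.7) / 5610.7 = 283.1 / 5610.7 = 5.046% ≈ 5.0%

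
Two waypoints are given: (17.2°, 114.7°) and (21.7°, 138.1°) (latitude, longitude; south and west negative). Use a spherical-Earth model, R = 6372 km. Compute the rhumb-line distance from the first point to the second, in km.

Δψ = ln[tan(π/4+φ₂/2)/tan(π/4+φ₁/2)] = +0.0833;  Δφ = +0.0785 rad,  Δλ = +0.4084 rad
q = Δφ/Δψ = 0.9426
d = R·√(Δφ² + q²Δλ²) = 6372·0.39291 = 2504 km

2504 km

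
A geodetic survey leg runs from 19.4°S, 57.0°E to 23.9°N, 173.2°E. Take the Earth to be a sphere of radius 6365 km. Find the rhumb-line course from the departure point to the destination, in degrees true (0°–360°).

69.1°

Δψ = ln[tan(π/4+φ₂/2)/tan(π/4+φ₁/2)] = +0.7750
Δλ = +2.0281 rad (taken the short way round)
course = atan2(Δλ, Δψ) = 69.09°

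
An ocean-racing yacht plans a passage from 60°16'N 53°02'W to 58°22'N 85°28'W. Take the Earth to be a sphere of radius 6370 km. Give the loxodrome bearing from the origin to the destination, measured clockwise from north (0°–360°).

263.4°

Meridional parts: M(φ₁)=+1.3263, M(φ₂)=+1.2613 → ΔM = -0.0650;  Δλ = -0.5661 rad
tan C = Δλ / ΔM = +8.7081 → C = 263.45°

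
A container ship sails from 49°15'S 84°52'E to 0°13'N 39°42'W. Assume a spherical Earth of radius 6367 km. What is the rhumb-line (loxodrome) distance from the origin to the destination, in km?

13217 km

Δψ = ln[tan(π/4+φ₂/2)/tan(π/4+φ₁/2)] = +0.9943;  Δφ = +0.8634 rad,  Δλ = -2.1741 rad
q = Δφ/Δψ = 0.8683
d = R·√(Δφ² + q²Δλ²) = 6367·2.07591 = 13217 km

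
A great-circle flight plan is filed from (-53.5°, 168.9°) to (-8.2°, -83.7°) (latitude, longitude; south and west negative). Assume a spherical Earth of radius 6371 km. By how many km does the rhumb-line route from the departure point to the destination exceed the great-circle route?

599 km

Great circle: cos σ = sin φ₁ sin φ₂ + cos φ₁ cos φ₂ cos Δλ,  σ = 1.6322 rad → d_gc = 10399.0 km
Rhumb line: Δψ = +0.9658, q = Δφ/Δψ = 0.8186, d_rh = R√(Δφ²+q²Δλ²) = 10997.6 km
Excess = 10997.6 − 10399.0 = 598.6 ≈ 599 km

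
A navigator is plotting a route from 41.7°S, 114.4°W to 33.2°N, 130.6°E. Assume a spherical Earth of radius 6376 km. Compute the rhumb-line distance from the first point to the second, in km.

Rhumb course C = atan2(Δλ, Δψ) with Δψ = ln[tan(π/4+φ₂/2)/tan(π/4+φ₁/2)] = +1.4170, Δλ = -2.0071 → C = 305.22°
d = R·|Δφ| / |cos C| = 6376·1.30725 / 0.57675 = 14452 km

14452 km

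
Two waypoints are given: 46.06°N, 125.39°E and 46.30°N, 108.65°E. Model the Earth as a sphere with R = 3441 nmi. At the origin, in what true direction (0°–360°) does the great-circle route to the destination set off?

277.2°

N = sin Δλ·cos φ₂ = -0.1990;  D = cos φ₁ sin φ₂ − sin φ₁ cos φ₂ cos Δλ = +0.0253
initial course = atan2(N, D) = 277.24°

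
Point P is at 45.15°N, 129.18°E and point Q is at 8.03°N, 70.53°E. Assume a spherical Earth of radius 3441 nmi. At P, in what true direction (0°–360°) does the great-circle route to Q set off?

N = sin Δλ·cos φ₂ = -0.8456;  D = cos φ₁ sin φ₂ − sin φ₁ cos φ₂ cos Δλ = -0.2667
initial course = atan2(N, D) = 252.49°

252.5°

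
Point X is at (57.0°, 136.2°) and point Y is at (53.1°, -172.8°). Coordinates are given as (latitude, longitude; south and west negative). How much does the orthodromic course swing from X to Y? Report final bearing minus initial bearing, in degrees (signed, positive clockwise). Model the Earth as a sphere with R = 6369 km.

Initial bearing θ₁ = atan2(sin Δλ cos φ₂, cos φ₁ sin φ₂ − sin φ₁ cos φ₂ cos Δλ) = 75.73°
Final bearing θ₂ = (initial bearing from the destination back to the start) + 180° = 118.46°
Δθ = θ₂ − θ₁ = +42.7°

+42.7°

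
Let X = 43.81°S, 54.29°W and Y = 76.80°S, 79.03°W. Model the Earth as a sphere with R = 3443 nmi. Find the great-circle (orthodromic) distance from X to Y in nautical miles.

cos σ = sin φ₁ sin φ₂ + cos φ₁ cos φ₂ cos Δλ
      = sin(-43.81°)sin(-76.80°) + cos(-43.81°)cos(-76.80°)cos(-24.74°) = 0.8236
σ = 34.549° → d = Rσ = 3443·0.60299 = 2076 nmi

2076 nmi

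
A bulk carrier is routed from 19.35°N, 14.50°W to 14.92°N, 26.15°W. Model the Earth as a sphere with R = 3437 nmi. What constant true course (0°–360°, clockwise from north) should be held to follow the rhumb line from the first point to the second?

Δψ = ln[tan(π/4+φ₂/2)/tan(π/4+φ₁/2)] = -0.0809
Δλ = -0.2033 rad (taken the short way round)
course = atan2(Δλ, Δψ) = 248.30°

248.3°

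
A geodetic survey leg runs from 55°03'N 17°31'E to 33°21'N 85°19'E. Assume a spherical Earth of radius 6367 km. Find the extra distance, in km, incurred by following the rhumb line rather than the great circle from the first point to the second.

179 km

Great circle: cos σ = sin φ₁ sin φ₂ + cos φ₁ cos φ₂ cos Δλ,  σ = 0.8874 rad → d_gc = 5650.2 km
Rhumb line: Δψ = -0.5377, q = Δφ/Δψ = 0.7043, d_rh = R√(Δφ²+q²Δλ²) = 5828.8 km
Excess = 5828.8 − 5650.2 = 178.6 ≈ 179 km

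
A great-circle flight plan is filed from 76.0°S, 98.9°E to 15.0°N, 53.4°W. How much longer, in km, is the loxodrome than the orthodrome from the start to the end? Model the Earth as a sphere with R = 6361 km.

Great circle: cos σ = sin φ₁ sin φ₂ + cos φ₁ cos φ₂ cos Δλ,  σ = 2.0466 rad → d_gc = 13018.2 km
Rhumb line: Δψ = +2.3622, q = Δφ/Δψ = 0.6724, d_rh = R√(Δφ²+q²Δλ²) = 15209.0 km
Excess = 15209.0 − 13018.2 = 2190.8 ≈ 2191 km

2191 km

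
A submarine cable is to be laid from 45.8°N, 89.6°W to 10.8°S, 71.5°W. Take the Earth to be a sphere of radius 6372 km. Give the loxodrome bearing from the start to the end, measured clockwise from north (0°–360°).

163.8°

Meridional parts: M(φ₁)=+0.9013, M(φ₂)=-0.1896 → ΔM = -1.0909;  Δλ = +0.3159 rad
tan C = Δλ / ΔM = -0.2896 → C = 163.85°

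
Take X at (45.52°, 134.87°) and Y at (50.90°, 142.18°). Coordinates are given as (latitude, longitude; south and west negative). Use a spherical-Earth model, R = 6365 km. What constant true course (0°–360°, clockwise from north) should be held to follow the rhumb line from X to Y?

42.1°

Meridional parts: M(φ₁)=+0.8943, M(φ₂)=+1.0354 → ΔM = +0.1411;  Δλ = +0.1276 rad
tan C = Δλ / ΔM = +0.9043 → C = 42.12°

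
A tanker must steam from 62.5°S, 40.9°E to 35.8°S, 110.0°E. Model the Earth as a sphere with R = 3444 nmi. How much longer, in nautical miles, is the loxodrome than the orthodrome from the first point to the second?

Great circle: cos σ = sin φ₁ sin φ₂ + cos φ₁ cos φ₂ cos Δλ,  σ = 0.8600 rad → d_gc = 2961.7 nmi
Rhumb line: Δψ = +0.7378, q = Δφ/Δψ = 0.6316, d_rh = R√(Δφ²+q²Δλ²) = 3075.5 nmi
Excess = 3075.5 − 2961.7 = 113.8 ≈ 114 nmi

114 nmi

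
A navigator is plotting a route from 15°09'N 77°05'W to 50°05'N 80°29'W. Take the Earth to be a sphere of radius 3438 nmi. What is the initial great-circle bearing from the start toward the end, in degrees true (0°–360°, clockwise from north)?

356.2°

N = sin Δλ·cos φ₂ = -0.0381;  D = cos φ₁ sin φ₂ − sin φ₁ cos φ₂ cos Δλ = +0.5729
initial course = atan2(N, D) = 356.20°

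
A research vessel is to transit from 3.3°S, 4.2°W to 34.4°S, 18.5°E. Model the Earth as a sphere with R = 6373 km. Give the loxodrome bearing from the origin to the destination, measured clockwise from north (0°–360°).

Δψ = ln[tan(π/4+φ₂/2)/tan(π/4+φ₁/2)] = -0.5825
Δλ = +0.3962 rad (taken the short way round)
course = atan2(Δλ, Δψ) = 145.78°

145.8°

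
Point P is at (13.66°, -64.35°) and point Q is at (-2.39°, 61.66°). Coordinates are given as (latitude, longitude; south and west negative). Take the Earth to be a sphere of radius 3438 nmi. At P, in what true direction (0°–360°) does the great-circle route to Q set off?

83.1°

θ = atan2( sin Δλ·cos φ₂ ,  cos φ₁ sin φ₂ − sin φ₁ cos φ₂ cos Δλ )
  = atan2(+0.8082, +0.0982) = 83.07°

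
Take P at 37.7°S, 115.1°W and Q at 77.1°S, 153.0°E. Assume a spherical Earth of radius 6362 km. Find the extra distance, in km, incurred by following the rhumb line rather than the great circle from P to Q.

502 km

Great circle: cos σ = sin φ₁ sin φ₂ + cos φ₁ cos φ₂ cos Δλ,  σ = 0.9394 rad → d_gc = 5976.7 km
Rhumb line: Δψ = -1.4686, q = Δφ/Δψ = 0.4683, d_rh = R√(Δφ²+q²Δλ²) = 6478.5 km
Excess = 6478.5 − 5976.7 = 501.8 ≈ 502 km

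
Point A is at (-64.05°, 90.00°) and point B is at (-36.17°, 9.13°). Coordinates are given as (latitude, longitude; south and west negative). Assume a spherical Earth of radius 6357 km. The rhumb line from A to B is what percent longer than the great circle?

Great circle: σ = 0.9438 rad → d_gc = Rσ = 5999.6 km
Rhumb: Δφ = +0.4866, Δλ = -1.4114, Δψ = +0.7900, q = Δφ/Δψ = 0.6160 → d_rh = R√(Δφ²+q²Δλ²) = 6333.7 km
Excess = (6333.7 − 5999.6) / 5999.6 = 334.1 / 5999.6 = 5.57% ≈ 5.6%

5.6%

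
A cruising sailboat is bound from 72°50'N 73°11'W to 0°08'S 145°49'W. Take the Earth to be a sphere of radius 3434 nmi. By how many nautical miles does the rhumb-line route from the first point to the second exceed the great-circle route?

164 nmi

Great circle: cos σ = sin φ₁ sin φ₂ + cos φ₁ cos φ₂ cos Δλ,  σ = 1.4848 rad → d_gc = 5098.9 nmi
Rhumb line: Δψ = -1.8932, q = Δφ/Δψ = 0.6727, d_rh = R√(Δφ²+q²Δλ²) = 5263.1 nmi
Excess = 5263.1 − 5098.9 = 164.2 ≈ 164 nmi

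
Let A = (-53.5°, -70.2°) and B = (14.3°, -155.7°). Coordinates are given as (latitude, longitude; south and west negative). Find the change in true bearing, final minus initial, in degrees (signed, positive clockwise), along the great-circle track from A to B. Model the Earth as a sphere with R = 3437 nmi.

+41.0°

At departure: θ₁ = atan2(sin Δλ cos φ₂, cos φ₁ sin φ₂ − sin φ₁ cos φ₂ cos Δλ) = 282.15°
At arrival: θ₂ = atan2(sin Δλ cos φ₁, −cos φ₂ sin φ₁ + sin φ₂ cos φ₁ cos Δλ) = 323.12°
Δθ = θ₂ − θ₁ = +41.0°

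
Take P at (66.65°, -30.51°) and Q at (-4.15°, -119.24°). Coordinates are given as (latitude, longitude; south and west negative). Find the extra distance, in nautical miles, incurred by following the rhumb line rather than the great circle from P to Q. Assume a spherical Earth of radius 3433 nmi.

228 nmi

Great circle: cos σ = sin φ₁ sin φ₂ + cos φ₁ cos φ₂ cos Δλ,  σ = 1.6285 rad → d_gc = 5590.7 nmi
Rhumb line: Δψ = -1.6493, q = Δφ/Δψ = 0.7492, d_rh = R√(Δφ²+q²Δλ²) = 5819.1 nmi
Excess = 5819.1 − 5590.7 = 228.4 ≈ 228 nmi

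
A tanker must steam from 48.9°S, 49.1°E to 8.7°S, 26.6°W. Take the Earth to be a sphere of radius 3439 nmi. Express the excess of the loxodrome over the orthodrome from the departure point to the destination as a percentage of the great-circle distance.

Great circle: σ = 1.2927 rad → d_gc = Rσ = 4445.7 nmi
Rhumb: Δφ = +0.7016, Δλ = -1.3212, Δψ = +0.8287, q = Δφ/Δψ = 0.8466 → d_rh = R√(Δφ²+q²Δλ²) = 4540.9 nmi
Excess = (4540.9 − 4445.7) / 4445.7 = 95.2 / 4445.7 = 2.14% ≈ 2.1%

2.1%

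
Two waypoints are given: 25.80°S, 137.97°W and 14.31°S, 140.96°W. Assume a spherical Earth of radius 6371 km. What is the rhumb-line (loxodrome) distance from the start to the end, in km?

Rhumb course C = atan2(Δλ, Δψ) with Δψ = ln[tan(π/4+φ₂/2)/tan(π/4+φ₁/2)] = +0.2139, Δλ = -0.0522 → C = 346.29°
d = R·|Δφ| / |cos C| = 6371·0.20054 / 0.97151 = 1315 km

1315 km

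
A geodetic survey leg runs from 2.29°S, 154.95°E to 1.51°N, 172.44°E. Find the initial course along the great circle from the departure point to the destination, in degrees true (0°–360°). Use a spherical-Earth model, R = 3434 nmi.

N = sin Δλ·cos φ₂ = +0.3004;  D = cos φ₁ sin φ₂ − sin φ₁ cos φ₂ cos Δλ = +0.0644
initial course = atan2(N, D) = 77.90°

77.9°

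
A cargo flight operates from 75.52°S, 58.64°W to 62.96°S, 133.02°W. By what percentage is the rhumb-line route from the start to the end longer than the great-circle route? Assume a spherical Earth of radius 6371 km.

Great circle: σ = 0.4668 rad → d_gc = Rσ = 2974.1 km
Rhumb: Δφ = +0.2192, Δλ = -1.2982, Δψ = +0.6380, q = Δφ/Δψ = 0.3436 → d_rh = R√(Δφ²+q²Δλ²) = 3166.4 km
Excess = (3166.4 − 2974.1) / 2974.1 = 192.3 / 2974.1 = 6.47% ≈ 6.5%

6.5%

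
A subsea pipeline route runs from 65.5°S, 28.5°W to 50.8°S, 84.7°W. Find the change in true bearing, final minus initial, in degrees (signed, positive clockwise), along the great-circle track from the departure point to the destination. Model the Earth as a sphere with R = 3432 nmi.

+49.2°

Initial bearing θ₁ = atan2(sin Δλ cos φ₂, cos φ₁ sin φ₂ − sin φ₁ cos φ₂ cos Δλ) = 269.84°
Final bearing θ₂ = (initial bearing from the destination back to the start) + 180° = 318.99°
Δθ = θ₂ − θ₁ = +49.2°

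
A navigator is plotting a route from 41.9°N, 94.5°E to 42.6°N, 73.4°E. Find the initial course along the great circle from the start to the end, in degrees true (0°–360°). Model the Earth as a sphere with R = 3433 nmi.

279.7°

N = sin Δλ·cos φ₂ = -0.2650;  D = cos φ₁ sin φ₂ − sin φ₁ cos φ₂ cos Δλ = +0.0452
initial course = atan2(N, D) = 279.67°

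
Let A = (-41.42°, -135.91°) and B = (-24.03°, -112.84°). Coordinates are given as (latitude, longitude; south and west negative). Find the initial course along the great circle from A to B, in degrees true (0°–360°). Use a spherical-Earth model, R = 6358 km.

55.0°

θ = atan2( sin Δλ·cos φ₂ ,  cos φ₁ sin φ₂ − sin φ₁ cos φ₂ cos Δλ )
  = atan2(+0.3579, +0.2506) = 55.01°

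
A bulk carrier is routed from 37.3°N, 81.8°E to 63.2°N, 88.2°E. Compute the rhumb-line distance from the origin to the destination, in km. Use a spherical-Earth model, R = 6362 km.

2909 km

Rhumb course C = atan2(Δλ, Δψ) with Δψ = ln[tan(π/4+φ₂/2)/tan(π/4+φ₁/2)] = +0.7319, Δλ = +0.1117 → C = 8.68°
d = R·|Δφ| / |cos C| = 6362·0.45204 / 0.98855 = 2909 km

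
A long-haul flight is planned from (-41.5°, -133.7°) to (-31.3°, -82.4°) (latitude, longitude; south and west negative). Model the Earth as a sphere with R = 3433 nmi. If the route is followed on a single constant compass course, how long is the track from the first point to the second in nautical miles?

Δψ = ln[tan(π/4+φ₂/2)/tan(π/4+φ₁/2)] = +0.2218;  Δφ = +0.1780 rad,  Δλ = +0.8954 rad
q = Δφ/Δψ = 0.8027
d = R·√(Δφ² + q²Δλ²) = 3433·0.74039 = 2542 nmi

2542 nmi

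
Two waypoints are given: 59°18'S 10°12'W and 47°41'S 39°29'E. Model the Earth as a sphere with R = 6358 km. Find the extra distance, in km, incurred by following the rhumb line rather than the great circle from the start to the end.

Great circle: cos σ = sin φ₁ sin φ₂ + cos φ₁ cos φ₂ cos Δλ,  σ = 0.5391 rad → d_gc = 3427.4 km
Rhumb line: Δψ = +0.3435, q = Δφ/Δψ = 0.5902, d_rh = R√(Δφ²+q²Δλ²) = 3499.8 km
Excess = 3499.8 − 3427.4 = 72.4 ≈ 72 km

72 km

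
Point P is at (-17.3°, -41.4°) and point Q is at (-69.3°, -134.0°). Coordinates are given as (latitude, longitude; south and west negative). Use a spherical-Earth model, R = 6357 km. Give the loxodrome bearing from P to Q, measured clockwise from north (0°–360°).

Meridional parts: M(φ₁)=-0.3066, M(φ₂)=-1.7003 → ΔM = -1.3936;  Δλ = -1.6162 rad
tan C = Δλ / ΔM = +1.1597 → C = 229.23°

229.2°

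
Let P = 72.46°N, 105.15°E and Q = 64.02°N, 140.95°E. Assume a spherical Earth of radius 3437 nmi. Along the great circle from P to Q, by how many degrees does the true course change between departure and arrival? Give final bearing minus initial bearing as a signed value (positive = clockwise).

At departure: θ₁ = atan2(sin Δλ cos φ₂, cos φ₁ sin φ₂ − sin φ₁ cos φ₂ cos Δλ) = 104.83°
At arrival: θ₂ = atan2(sin Δλ cos φ₁, −cos φ₂ sin φ₁ + sin φ₂ cos φ₁ cos Δλ) = 138.31°
Δθ = θ₂ − θ₁ = +33.5°

+33.5°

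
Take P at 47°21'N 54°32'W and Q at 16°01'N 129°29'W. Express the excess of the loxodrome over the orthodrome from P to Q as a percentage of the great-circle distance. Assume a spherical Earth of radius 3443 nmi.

Great circle: σ = 1.1896 rad → d_gc = Rσ = 4095.8 nmi
Rhumb: Δφ = -0.5469, Δλ = -1.3081, Δψ = -0.6574, q = Δφ/Δψ = 0.8319 → d_rh = R√(Δφ²+q²Δλ²) = 4193.3 nmi
Excess = (4193.3 − 4095.8) / 4095.8 = 97.5 / 4095.8 = 2.38% ≈ 2.4%

2.4%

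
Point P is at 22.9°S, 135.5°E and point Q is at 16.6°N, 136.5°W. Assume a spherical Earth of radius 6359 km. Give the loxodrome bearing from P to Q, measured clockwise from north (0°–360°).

Meridional parts: M(φ₁)=-0.4108, M(φ₂)=+0.2939 → ΔM = +0.7046;  Δλ = +1.5359 rad
tan C = Δλ / ΔM = +2.1797 → C = 65.36°

65.4°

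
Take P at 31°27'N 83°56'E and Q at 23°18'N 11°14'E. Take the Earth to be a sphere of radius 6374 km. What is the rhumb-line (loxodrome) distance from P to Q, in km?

Rhumb course C = atan2(Δλ, Δψ) with Δψ = ln[tan(π/4+φ₂/2)/tan(π/4+φ₁/2)] = -0.1604, Δλ = -1.2689 → C = 262.80°
d = R·|Δφ| / |cos C| = 6374·0.14224 / 0.12541 = 7230 km

7230 km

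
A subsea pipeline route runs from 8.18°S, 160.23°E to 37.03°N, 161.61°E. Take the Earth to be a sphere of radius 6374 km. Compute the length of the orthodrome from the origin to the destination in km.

5032 km

cos σ = sin φ₁ sin φ₂ + cos φ₁ cos φ₂ cos Δλ
      = sin(-8.18°)sin(37.03°) + cos(-8.18°)cos(37.03°)cos(1.38°) = 0.7043
σ = 45.229° → d = Rσ = 6374·0.78939 = 5032 km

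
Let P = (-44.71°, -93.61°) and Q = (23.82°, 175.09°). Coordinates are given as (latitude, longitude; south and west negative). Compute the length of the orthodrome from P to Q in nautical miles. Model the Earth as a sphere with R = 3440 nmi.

6448 nmi

cos σ = sin φ₁ sin φ₂ + cos φ₁ cos φ₂ cos Δλ
      = sin(-44.71°)sin(23.82°) + cos(-44.71°)cos(23.82°)cos(-91.30°) = -0.2989
σ = 107.390° → d = Rσ = 3440·1.87431 = 6448 nmi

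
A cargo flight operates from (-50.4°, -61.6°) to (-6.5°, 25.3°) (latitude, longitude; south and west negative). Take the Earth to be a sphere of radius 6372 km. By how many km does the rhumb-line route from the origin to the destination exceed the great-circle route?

Great circle: cos σ = sin φ₁ sin φ₂ + cos φ₁ cos φ₂ cos Δλ,  σ = 1.4490 rad → d_gc = 9233.2 km
Rhumb line: Δψ = +0.9079, q = Δφ/Δψ = 0.8439, d_rh = R√(Δφ²+q²Δλ²) = 9505.6 km
Excess = 9505.6 − 9233.2 = 272.4 ≈ 272 km

272 km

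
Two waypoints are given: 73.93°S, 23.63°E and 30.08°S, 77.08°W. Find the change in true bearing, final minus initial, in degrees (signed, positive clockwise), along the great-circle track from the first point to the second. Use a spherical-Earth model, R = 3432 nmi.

Initial bearing θ₁ = atan2(sin Δλ cos φ₂, cos φ₁ sin φ₂ − sin φ₁ cos φ₂ cos Δλ) = 250.97°
Final bearing θ₂ = (initial bearing from the destination back to the start) + 180° = 342.40°
Δθ = θ₂ − θ₁ = +91.4°

+91.4°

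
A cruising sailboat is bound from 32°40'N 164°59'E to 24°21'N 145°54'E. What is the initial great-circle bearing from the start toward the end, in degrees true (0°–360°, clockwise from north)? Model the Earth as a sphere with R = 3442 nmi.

N = sin Δλ·cos φ₂ = -0.2979;  D = cos φ₁ sin φ₂ − sin φ₁ cos φ₂ cos Δλ = -0.1176
initial course = atan2(N, D) = 248.45°

248.5°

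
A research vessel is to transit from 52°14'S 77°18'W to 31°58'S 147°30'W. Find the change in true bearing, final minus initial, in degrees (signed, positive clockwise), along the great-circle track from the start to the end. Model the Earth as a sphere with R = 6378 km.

+51.2°

At departure: θ₁ = atan2(sin Δλ cos φ₂, cos φ₁ sin φ₂ − sin φ₁ cos φ₂ cos Δλ) = 263.07°
At arrival: θ₂ = atan2(sin Δλ cos φ₁, −cos φ₂ sin φ₁ + sin φ₂ cos φ₁ cos Δλ) = 314.22°
Δθ = θ₂ − θ₁ = +51.2°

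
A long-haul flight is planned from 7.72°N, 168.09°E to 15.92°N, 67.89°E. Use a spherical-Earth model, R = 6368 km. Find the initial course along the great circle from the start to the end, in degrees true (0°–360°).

287.3°

θ = atan2( sin Δλ·cos φ₂ ,  cos φ₁ sin φ₂ − sin φ₁ cos φ₂ cos Δλ )
  = atan2(-0.9464, +0.2947) = 287.29°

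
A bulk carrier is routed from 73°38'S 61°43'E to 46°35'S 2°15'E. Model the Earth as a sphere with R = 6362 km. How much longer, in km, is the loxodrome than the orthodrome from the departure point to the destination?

Great circle: cos σ = sin φ₁ sin φ₂ + cos φ₁ cos φ₂ cos Δλ,  σ = 0.6512 rad → d_gc = 4143.2 km
Rhumb line: Δψ = +1.0183, q = Δφ/Δψ = 0.4636, d_rh = R√(Δφ²+q²Δλ²) = 4288.8 km
Excess = 4288.8 − 4143.2 = 145.6 ≈ 146 km

146 km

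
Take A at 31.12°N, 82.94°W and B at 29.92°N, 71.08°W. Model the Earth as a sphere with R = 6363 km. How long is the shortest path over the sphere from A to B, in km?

1142 km

Haversine: a = sin²(Δφ/2)+cos φ₁ cos φ₂ sin²(Δλ/2) = 0.00803;  σ = 2·atan2(√a,√(1−a))
σ = 10.282° → d = Rσ = 6363·0.17945 = 1142 km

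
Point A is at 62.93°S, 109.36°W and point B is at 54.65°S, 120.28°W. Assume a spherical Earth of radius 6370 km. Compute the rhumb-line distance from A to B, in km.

Rhumb course C = atan2(Δλ, Δψ) with Δψ = ln[tan(π/4+φ₂/2)/tan(π/4+φ₁/2)] = +0.2805, Δλ = -0.1906 → C = 325.80°
d = R·|Δφ| / |cos C| = 6370·0.14451 / 0.82710 = 1113 km

1113 km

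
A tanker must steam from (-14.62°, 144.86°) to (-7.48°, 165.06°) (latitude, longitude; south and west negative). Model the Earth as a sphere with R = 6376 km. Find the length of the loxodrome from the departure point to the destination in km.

2343 km

Rhumb course C = atan2(Δλ, Δψ) with Δψ = ln[tan(π/4+φ₂/2)/tan(π/4+φ₁/2)] = +0.1271, Δλ = +0.3526 → C = 70.18°
d = R·|Δφ| / |cos C| = 6376·0.12462 / 0.33905 = 2343 km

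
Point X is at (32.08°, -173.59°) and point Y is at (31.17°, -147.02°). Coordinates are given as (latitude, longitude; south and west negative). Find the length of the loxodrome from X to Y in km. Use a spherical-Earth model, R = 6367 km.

Δψ = ln[tan(π/4+φ₂/2)/tan(π/4+φ₁/2)] = -0.0187;  Δφ = -0.0159 rad,  Δλ = +0.4637 rad
q = Δφ/Δψ = 0.8515
d = R·√(Δφ² + q²Δλ²) = 6367·0.39518 = 2516 km

2516 km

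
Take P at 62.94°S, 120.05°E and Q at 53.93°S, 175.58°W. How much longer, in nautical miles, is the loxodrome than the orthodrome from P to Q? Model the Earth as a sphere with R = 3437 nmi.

Great circle: cos σ = sin φ₁ sin φ₂ + cos φ₁ cos φ₂ cos Δλ,  σ = 0.5814 rad → d_gc = 1998.4 nmi
Rhumb line: Δψ = +0.3024, q = Δφ/Δψ = 0.5200, d_rh = R√(Δφ²+q²Δλ²) = 2079.6 nmi
Excess = 2079.6 − 1998.4 = 81.2 ≈ 81 nmi

81 nmi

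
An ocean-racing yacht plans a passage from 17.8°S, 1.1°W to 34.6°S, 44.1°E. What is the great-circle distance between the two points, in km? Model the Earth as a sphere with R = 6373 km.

Haversine: a = sin²(Δφ/2)+cos φ₁ cos φ₂ sin²(Δλ/2) = 0.13708;  σ = 2·atan2(√a,√(1−a))
σ = 43.462° → d = Rσ = 6373·0.75855 = 4834 km

4834 km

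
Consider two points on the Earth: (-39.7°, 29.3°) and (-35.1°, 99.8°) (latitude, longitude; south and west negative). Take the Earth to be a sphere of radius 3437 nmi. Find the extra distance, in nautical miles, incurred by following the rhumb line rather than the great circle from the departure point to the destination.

Great circle: cos σ = sin φ₁ sin φ₂ + cos φ₁ cos φ₂ cos Δλ,  σ = 0.9552 rad → d_gc = 3283.1 nmi
Rhumb line: Δψ = +0.1011, q = Δφ/Δψ = 0.7940, d_rh = R√(Δφ²+q²Δλ²) = 3369.0 nmi
Excess = 3369.0 − 3283.1 = 85.9 ≈ 86 nmi

86 nmi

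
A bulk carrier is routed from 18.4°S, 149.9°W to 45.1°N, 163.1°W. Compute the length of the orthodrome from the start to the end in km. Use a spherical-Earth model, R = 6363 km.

7177 km

Haversine: a = sin²(Δφ/2)+cos φ₁ cos φ₂ sin²(Δλ/2) = 0.28575;  σ = 2·atan2(√a,√(1−a))
σ = 64.628° → d = Rσ = 6363·1.12796 = 7177 km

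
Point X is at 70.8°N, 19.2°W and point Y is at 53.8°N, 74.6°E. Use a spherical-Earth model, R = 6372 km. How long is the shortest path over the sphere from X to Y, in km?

4613 km

cos σ = sin φ₁ sin φ₂ + cos φ₁ cos φ₂ cos Δλ
      = sin(70.80°)sin(53.80°) + cos(70.80°)cos(53.80°)cos(93.80°) = 0.7492
σ = 41.479° → d = Rσ = 6372·0.72394 = 4613 km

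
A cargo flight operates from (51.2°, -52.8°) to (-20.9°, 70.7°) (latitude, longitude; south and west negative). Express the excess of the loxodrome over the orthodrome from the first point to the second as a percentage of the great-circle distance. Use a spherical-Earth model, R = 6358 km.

3.4%

Great circle: σ = 2.2157 rad → d_gc = Rσ = 14087.3 km
Rhumb: Δφ = -1.2584, Δλ = +2.1555, Δψ = -1.4168, q = Δφ/Δψ = 0.8882 → d_rh = R√(Δφ²+q²Δλ²) = 14566.0 km
Excess = (14566.0 − 14087.3) / 14087.3 = 478.7 / 14087.3 = 3.40% ≈ 3.4%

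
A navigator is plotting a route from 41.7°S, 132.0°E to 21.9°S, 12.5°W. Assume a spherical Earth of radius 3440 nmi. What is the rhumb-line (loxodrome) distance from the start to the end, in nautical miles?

7404 nmi

Rhumb course C = atan2(Δλ, Δψ) with Δψ = ln[tan(π/4+φ₂/2)/tan(π/4+φ₁/2)] = +0.4102, Δλ = -2.5220 → C = 279.24°
d = R·|Δφ| / |cos C| = 3440·0.34558 / 0.16056 = 7404 nmi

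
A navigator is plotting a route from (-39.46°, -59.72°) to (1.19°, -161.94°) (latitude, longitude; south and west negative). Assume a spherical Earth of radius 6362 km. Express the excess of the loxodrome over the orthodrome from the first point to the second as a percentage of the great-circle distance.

2.2%

Great circle: σ = 1.7483 rad → d_gc = Rσ = 11122.8 km
Rhumb: Δφ = +0.7095, Δλ = -1.7841, Δψ = +0.7714, q = Δφ/Δψ = 0.9197 → d_rh = R√(Δφ²+q²Δλ²) = 11372.9 km
Excess = (11372.9 − 11122.8) / 11122.8 = 250.1 / 11122.8 = 2.249% ≈ 2.2%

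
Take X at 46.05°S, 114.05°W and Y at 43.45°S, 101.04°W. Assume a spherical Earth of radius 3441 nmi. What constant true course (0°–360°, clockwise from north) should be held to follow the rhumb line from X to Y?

Meridional parts: M(φ₁)=-0.9075, M(φ₂)=-0.8436 → ΔM = +0.0639;  Δλ = +0.2271 rad
tan C = Δλ / ΔM = +3.5528 → C = 74.28°

74.3°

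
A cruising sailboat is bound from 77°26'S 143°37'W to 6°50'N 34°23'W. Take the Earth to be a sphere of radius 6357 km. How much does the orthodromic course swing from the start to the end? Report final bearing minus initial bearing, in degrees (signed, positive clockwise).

-95.3°

At departure: θ₁ = atan2(sin Δλ cos φ₂, cos φ₁ sin φ₂ − sin φ₁ cos φ₂ cos Δλ) = 107.38°
At arrival: θ₂ = atan2(sin Δλ cos φ₁, −cos φ₂ sin φ₁ + sin φ₂ cos φ₁ cos Δλ) = 12.07°
Δθ = θ₂ − θ₁ = -95.3°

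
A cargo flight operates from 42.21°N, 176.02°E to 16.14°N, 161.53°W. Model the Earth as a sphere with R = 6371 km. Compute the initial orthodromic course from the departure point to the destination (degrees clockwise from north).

θ = atan2( sin Δλ·cos φ₂ ,  cos φ₁ sin φ₂ − sin φ₁ cos φ₂ cos Δλ )
  = atan2(+0.3668, -0.3906) = 136.79°

136.8°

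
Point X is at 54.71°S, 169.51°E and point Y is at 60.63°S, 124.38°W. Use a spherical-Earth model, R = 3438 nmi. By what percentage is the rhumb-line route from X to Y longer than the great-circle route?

Great circle: σ = 0.5987 rad → d_gc = Rσ = 2058.3 nmi
Rhumb: Δφ = -0.1033, Δλ = +1.1538, Δψ = -0.1937, q = Δφ/Δψ = 0.5334 → d_rh = R√(Δφ²+q²Δλ²) = 2145.4 nmi
Excess = (2145.4 − 2058.3) / 2058.3 = 87.1 / 2058.3 = 4.23% ≈ 4.2%

4.2%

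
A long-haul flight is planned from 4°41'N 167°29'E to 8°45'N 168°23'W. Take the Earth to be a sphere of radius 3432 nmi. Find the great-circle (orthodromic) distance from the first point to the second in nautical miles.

1456 nmi

Haversine: a = sin²(Δφ/2)+cos φ₁ cos φ₂ sin²(Δλ/2) = 0.04431;  σ = 2·atan2(√a,√(1−a))
σ = 24.303° → d = Rσ = 3432·0.42416 = 1456 nmi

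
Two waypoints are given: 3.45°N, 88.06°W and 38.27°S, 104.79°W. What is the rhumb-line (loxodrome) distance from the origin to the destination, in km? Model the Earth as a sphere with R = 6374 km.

Rhumb course C = atan2(Δλ, Δψ) with Δψ = ln[tan(π/4+φ₂/2)/tan(π/4+φ₁/2)] = -0.7842, Δλ = -0.2920 → C = 200.42°
d = R·|Δφ| / |cos C| = 6374·0.72815 / 0.93715 = 4953 km

4953 km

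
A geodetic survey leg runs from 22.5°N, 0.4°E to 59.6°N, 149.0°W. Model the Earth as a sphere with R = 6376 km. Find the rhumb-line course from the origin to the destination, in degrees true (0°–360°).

289.0°

Δψ = ln[tan(π/4+φ₂/2)/tan(π/4+φ₁/2)] = +0.8999
Δλ = -2.6075 rad (taken the short way round)
course = atan2(Δλ, Δψ) = 289.04°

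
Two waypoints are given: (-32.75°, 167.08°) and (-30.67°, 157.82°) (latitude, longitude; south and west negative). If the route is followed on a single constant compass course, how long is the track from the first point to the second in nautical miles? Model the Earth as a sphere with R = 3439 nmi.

489 nmi

Δψ = ln[tan(π/4+φ₂/2)/tan(π/4+φ₁/2)] = +0.0427;  Δφ = +0.0363 rad,  Δλ = -0.1616 rad
q = Δφ/Δψ = 0.8506
d = R·√(Δφ² + q²Δλ²) = 3439·0.14219 = 489 nmi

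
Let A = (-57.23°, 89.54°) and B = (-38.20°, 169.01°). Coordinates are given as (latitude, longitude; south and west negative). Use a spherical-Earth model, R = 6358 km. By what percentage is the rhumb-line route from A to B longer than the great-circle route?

Great circle: σ = 0.9301 rad → d_gc = Rσ = 5913.8 km
Rhumb: Δφ = +0.3321, Δλ = +1.3870, Δψ = +0.5016, q = Δφ/Δψ = 0.6621 → d_rh = R√(Δφ²+q²Δλ²) = 6208.9 km
Excess = (6208.9 − 5913.8) / 5913.8 = 295.1 / 5913.8 = 4.99% ≈ 5.0%

5.0%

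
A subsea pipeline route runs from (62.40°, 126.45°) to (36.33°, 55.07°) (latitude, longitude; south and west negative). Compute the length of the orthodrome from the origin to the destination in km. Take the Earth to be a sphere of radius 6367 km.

cos σ = sin φ₁ sin φ₂ + cos φ₁ cos φ₂ cos Δλ
      = sin(62.40°)sin(36.33°) + cos(62.40°)cos(36.33°)cos(-71.38°) = 0.6442
σ = 49.895° → d = Rσ = 6367·0.87083 = 5545 km

5545 km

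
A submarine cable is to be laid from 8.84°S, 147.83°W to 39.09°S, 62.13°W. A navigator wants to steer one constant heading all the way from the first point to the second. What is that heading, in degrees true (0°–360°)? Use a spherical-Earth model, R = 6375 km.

111.4°

Δψ = ln[tan(π/4+φ₂/2)/tan(π/4+φ₁/2)] = -0.5874
Δλ = +1.4957 rad (taken the short way round)
course = atan2(Δλ, Δψ) = 111.44°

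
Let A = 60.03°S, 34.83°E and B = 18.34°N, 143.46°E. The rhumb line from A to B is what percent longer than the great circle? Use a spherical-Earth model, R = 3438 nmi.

Great circle: σ = 2.0087 rad → d_gc = Rσ = 6906.0 nmi
Rhumb: Δφ = +1.3678, Δλ = +1.8960, Δψ = +1.6437, q = Δφ/Δψ = 0.8322 → d_rh = R√(Δφ²+q²Δλ²) = 7178.8 nmi
Excess = (7178.8 − 6906.0) / 6906.0 = 272.8 / 6906.0 = 3.9502% ≈ 4.0%

4.0%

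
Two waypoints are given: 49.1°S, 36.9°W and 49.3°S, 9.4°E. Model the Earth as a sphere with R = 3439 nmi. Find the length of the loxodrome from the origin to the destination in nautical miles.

Δψ = ln[tan(π/4+φ₂/2)/tan(π/4+φ₁/2)] = -0.0053;  Δφ = -0.0035 rad,  Δλ = +0.8081 rad
q = Δφ/Δψ = 0.6534
d = R·√(Δφ² + q²Δλ²) = 3439·0.52803 = 1816 nmi

1816 nmi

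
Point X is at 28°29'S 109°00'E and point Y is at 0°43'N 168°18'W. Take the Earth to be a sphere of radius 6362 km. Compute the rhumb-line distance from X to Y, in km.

9383 km

Δψ = ln[tan(π/4+φ₂/2)/tan(π/4+φ₁/2)] = +0.5315;  Δφ = +0.5096 rad,  Δλ = +1.4434 rad
q = Δφ/Δψ = 0.9589
d = R·√(Δφ² + q²Δλ²) = 6362·1.47492 = 9383 km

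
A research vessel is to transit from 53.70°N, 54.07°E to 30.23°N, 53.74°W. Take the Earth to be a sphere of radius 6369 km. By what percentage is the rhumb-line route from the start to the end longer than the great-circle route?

Great circle: σ = 1.3188 rad → d_gc = Rσ = 8399.6 km
Rhumb: Δφ = -0.4096, Δλ = -1.8816, Δψ = -0.5614, q = Δφ/Δψ = 0.7297 → d_rh = R√(Δφ²+q²Δλ²) = 9125.9 km
Excess = (9125.9 − 8399.6) / 8399.6 = 726.3 / 8399.6 = 8.647% ≈ 8.6%

8.6%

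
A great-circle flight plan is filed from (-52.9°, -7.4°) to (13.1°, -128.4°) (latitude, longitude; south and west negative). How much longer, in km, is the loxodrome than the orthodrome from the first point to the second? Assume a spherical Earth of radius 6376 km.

Great circle: cos σ = sin φ₁ sin φ₂ + cos φ₁ cos φ₂ cos Δλ,  σ = 2.0753 rad → d_gc = 13232.0 km
Rhumb line: Δψ = +1.3226, q = Δφ/Δψ = 0.8710, d_rh = R√(Δφ²+q²Δλ²) = 13837.6 km
Excess = 13837.6 − 13232.0 = 605.6 ≈ 606 km

606 km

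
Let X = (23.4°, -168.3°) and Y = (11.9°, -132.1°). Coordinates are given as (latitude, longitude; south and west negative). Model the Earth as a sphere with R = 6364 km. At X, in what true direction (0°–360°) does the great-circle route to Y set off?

N = sin Δλ·cos φ₂ = +0.5779;  D = cos φ₁ sin φ₂ − sin φ₁ cos φ₂ cos Δλ = -0.1244
initial course = atan2(N, D) = 102.14°

102.1°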